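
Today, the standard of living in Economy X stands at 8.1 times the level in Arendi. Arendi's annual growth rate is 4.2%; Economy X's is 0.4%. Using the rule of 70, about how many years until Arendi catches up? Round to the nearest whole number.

roughly 56 years

Arendi gains on Economy X at 4.2% − 0.4% = 3.8 points a year.
At that relative rate the gap halves every 70/3.8 ≈ 18.42 years.
An 8.1 times gap takes log₂(8.1) ≈ 3.02 halvings to close: 3.02 × 18.42 ≈ 56 years.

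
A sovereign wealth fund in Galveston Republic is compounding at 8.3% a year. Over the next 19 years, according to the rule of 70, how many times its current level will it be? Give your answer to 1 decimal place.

around 4.8 times

Doubling time ≈ 70/8.3 = 8.43 years.
19 years / 8.43 ≈ 2.25 doublings → factor 2^2.25 ≈ 4.8.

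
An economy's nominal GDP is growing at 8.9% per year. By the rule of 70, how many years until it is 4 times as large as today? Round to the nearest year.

One doubling takes 70/8.9 = 7.87 years.
4 = 2^2, so 2 doublings → 16 years.

≈ 16 years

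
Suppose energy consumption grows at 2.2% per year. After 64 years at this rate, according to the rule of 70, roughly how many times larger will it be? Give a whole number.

At 2.2% one doubling takes ≈ 31.82 years; 64 years is 2 of them, so ×4.

about 4 times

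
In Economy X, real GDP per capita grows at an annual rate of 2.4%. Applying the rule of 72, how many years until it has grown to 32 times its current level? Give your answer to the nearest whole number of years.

One doubling takes 72/2.4 = 30.00 years.
32 = 2^5, so 5 doublings → 150 years.

about 150 years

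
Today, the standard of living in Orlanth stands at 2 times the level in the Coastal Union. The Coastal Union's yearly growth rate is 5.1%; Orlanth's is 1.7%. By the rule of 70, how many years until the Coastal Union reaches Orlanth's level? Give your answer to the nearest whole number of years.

roughly 21 years

What matters is the difference: 3.4 pp.
Rule of 70 on the gap: the ratio halves every 70/3.4 ≈ 20.59 years.
A 2 times gap closes after 1 halving: 1 × 20.59 ≈ 21 years.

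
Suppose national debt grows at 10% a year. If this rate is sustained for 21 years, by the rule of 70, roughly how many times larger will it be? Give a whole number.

approximately 8 times

At 10% one doubling takes ≈ 7.00 years; 21 years is 3 of them, so ×8.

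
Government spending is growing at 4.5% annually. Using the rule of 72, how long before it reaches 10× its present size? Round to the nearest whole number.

At 4.5% it doubles every 72/4.5 ≈ 16.00 years.
10× is log₂ 10 ≈ 3.32 doublings, so ≈ 3.32 × 16.00 = 53 years.

approximately 53 years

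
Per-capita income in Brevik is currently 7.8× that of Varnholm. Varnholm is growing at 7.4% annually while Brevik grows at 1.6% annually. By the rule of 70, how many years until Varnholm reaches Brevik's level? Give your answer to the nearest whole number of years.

about 36 years

What matters is the difference: 5.8 pp.
Rule of 70 on the gap: the ratio halves every 70/5.8 ≈ 12.07 years.
A 7.8× gap takes log₂(7.8) ≈ 2.96 halvings to close: 2.96 × 12.07 ≈ 36 years.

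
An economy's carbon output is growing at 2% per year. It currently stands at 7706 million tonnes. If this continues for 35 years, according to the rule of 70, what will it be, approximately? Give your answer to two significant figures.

around 15000 million tonnes

It doubles every 70/2 ≈ 35.00 years, so 35 years is 1.00 doublings.
2^1.00 ≈ 2.00; 7706 × 2.00 ≈ 15000 million tonnes.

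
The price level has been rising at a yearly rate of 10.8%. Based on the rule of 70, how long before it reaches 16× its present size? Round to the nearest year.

Doubling time ≈ 70/10.8 = 6.48 years.
Getting to 16× needs 4 doublings: 4 × 6.48 ≈ 26 years.

about 26 years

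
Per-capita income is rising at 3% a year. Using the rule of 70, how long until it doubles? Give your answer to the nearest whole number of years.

about 23 years

At 3%, doubling takes about 70/3 = 23.33 years.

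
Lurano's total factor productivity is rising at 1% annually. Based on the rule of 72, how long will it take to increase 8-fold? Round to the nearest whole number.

approximately 216 years

At 1% it doubles every 72/1 ≈ 72.00 years.
8 = 2^3, so 3 doublings → 216 years.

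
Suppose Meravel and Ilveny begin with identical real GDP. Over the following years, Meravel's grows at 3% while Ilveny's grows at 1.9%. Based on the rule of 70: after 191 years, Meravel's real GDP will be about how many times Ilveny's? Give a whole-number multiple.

Rate gap = 3% − 1.9% = 1.1 points.
The ratio doubles every 70/1.1 ≈ 63.64 years.
191/63.64 ≈ 3.00 doublings → ratio ≈ 2^3.00 ≈ 8.

around 8 times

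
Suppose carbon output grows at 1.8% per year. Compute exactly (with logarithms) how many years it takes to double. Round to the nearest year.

t = ln(2) / ln(1 + 0.018) = 0.6931 / 0.017840 ≈ 38.85.
≈ 39 years.

39 years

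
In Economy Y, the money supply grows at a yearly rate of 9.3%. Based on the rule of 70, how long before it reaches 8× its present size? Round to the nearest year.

Doubling time ≈ 70/9.3 = 7.53 years.
8 = 2^3, so 3 doublings → 23 years.

approximately 23 years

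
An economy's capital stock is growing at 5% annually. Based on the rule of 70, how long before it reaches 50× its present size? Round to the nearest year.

Doubling time ≈ 70/5 = 14.00 years.
Reaching 50× takes log₂(50) ≈ 5.64 doublings.
5.64 × 14.00 ≈ 79 years.

about 79 years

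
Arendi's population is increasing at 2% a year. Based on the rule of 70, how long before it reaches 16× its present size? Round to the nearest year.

At 2% it doubles every 70/2 ≈ 35.00 years.
Getting to 16× needs 4 doublings: 4 × 35.00 ≈ 140 years.

about 140 years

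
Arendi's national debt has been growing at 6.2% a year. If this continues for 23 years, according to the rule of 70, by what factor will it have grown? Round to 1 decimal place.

Doubling time ≈ 70/6.2 = 11.29 years.
23 years / 11.29 ≈ 2.04 doublings → factor 2^2.04 ≈ 4.1.

roughly 4.1 times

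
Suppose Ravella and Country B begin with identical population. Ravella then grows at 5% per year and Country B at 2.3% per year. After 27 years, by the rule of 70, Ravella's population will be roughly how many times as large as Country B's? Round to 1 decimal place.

roughly 2.1 times

Ravella pulls ahead at 2.7 pp per year, so the ratio doubles every 70/2.7 ≈ 25.93 years.
In 27 years that's 1.04 doublings: 2^1.04 ≈ 2.1.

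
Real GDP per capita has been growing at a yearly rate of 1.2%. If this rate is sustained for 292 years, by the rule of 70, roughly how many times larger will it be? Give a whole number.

≈ 32 times

At 1.2% one doubling takes ≈ 58.33 years; 292 years is 5 of them, so ×32.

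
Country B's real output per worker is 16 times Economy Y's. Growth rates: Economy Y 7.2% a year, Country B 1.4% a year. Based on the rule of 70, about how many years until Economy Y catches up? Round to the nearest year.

≈ 48 years

The growth-rate gap is 7.2% − 1.4% = 5.8 percentage points.
So the ratio between them halves every 70/5.8 ≈ 12.07 years.
A 16 times gap closes after 4 halvings: 4 × 12.07 ≈ 48 years.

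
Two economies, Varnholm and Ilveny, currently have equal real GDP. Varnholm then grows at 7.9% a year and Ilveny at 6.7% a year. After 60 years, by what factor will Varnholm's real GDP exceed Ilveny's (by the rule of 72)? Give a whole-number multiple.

≈ 2 times

Rate gap = 7.9% − 6.7% = 1.2 points.
The ratio doubles every 72/1.2 ≈ 60.00 years.
60/60.00 ≈ 1.00 doublings → ratio ≈ 2^1.00 ≈ 2.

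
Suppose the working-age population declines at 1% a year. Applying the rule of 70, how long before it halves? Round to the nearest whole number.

The rule works in reverse for decay: 70/1 ≈ 70.00 years to halve.

roughly 70 years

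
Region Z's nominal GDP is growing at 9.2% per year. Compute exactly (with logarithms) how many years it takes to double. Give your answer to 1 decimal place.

7.9 years

t = ln(2) / ln(1 + 0.092) = 0.6931 / 0.088011 ≈ 7.88.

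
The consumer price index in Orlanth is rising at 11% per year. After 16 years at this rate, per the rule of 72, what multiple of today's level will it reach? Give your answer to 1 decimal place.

about 5.4 times

Doubles every ≈ 6.55 years (72/11).
16 years is 2.44 doublings; 2^2.44 ≈ 5.4×.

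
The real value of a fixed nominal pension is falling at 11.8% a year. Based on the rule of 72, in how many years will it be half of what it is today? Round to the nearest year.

Halving time ≈ 72 / 11.8 = 6.10 → 6 years.

approximately 6 years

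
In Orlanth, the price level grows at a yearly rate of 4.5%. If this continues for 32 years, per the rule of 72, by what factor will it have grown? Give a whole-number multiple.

At 4.5% one doubling takes ≈ 16.00 years; 32 years is 2 of them, so ×4.

around 4 times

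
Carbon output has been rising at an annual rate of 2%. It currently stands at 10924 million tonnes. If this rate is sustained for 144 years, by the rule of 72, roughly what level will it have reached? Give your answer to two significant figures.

Doubling time ≈ 72/2 = 36.00 years.
144 years is 144/36.00 ≈ 4.00 doublings, a factor of 2^4.00 ≈ 16.00.
10924 × 16.00 ≈ 170000 million tonnes.

about 170000 million tonnes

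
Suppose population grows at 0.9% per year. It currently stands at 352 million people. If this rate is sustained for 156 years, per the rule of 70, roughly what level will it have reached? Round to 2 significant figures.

It doubles every 70/0.9 ≈ 77.78 years, so 156 years is 2.01 doublings.
2^2.01 ≈ 4.03; 352 × 4.03 ≈ 1400 million people.

≈ 1400 million people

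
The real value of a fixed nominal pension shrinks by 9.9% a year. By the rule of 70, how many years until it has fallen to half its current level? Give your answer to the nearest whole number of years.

The rule works in reverse for decay: 70/9.9 ≈ 7.07 years to halve.

roughly 7 years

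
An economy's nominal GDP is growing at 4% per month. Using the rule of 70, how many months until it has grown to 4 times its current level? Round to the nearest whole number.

One doubling takes 70/4 = 17.50 months.
Getting to 4× needs 2 doublings: 2 × 17.50 ≈ 35 months.

approximately 35 months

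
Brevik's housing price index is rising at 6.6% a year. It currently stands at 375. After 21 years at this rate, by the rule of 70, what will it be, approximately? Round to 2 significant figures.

Doubling time ≈ 70/6.6 = 10.61 years.
21 years is 21/10.61 ≈ 1.98 doublings, a factor of 2^1.98 ≈ 3.94.
375 × 3.94 ≈ 1500.

approximately 1500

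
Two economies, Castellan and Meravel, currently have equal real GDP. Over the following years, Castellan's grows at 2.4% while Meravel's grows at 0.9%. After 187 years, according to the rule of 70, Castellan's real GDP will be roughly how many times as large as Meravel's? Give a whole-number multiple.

Rate gap = 2.4% − 0.9% = 1.5 points.
The ratio doubles every 70/1.5 ≈ 46.67 years.
187/46.67 ≈ 4.01 doublings → ratio ≈ 2^4.01 ≈ 16.

about 16 times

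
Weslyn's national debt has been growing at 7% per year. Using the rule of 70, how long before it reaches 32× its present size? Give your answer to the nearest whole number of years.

roughly 50 years

One doubling takes 70/7 = 10.00 years.
32 = 2^5, so 5 doublings → 50 years.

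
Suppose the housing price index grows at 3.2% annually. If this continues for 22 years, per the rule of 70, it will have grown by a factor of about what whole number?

approximately 2 times

At 3.2% one doubling takes ≈ 21.88 years; 22 years is 1 of them, so ×2.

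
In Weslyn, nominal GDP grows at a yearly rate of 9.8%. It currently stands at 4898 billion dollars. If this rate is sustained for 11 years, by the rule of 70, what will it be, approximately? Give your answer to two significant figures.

≈ 14000 billion dollars

It doubles every 70/9.8 ≈ 7.14 years, so 11 years is 1.54 doublings.
2^1.54 ≈ 2.91; 4898 × 2.91 ≈ 14000 billion dollars.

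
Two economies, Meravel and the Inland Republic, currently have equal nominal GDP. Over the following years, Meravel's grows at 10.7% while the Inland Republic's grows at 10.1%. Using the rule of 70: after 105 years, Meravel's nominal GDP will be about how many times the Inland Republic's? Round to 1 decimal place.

Meravel pulls ahead at 0.6 pp per year, so the ratio doubles every 70/0.6 ≈ 116.67 years.
In 105 years that's 0.90 doublings: 2^0.90 ≈ 1.9.

roughly 1.9 times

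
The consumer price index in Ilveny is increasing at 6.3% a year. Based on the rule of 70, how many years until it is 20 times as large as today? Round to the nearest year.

48 years

One doubling takes 70/6.3 = 11.11 years.
20× is log₂ 20 ≈ 4.32 doublings, so ≈ 4.32 × 11.11 = 48 years.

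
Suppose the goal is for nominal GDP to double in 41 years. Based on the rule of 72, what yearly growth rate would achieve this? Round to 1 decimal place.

roughly 1.8%

72 / 41 ≈ 1.76, so about 1.8% per year.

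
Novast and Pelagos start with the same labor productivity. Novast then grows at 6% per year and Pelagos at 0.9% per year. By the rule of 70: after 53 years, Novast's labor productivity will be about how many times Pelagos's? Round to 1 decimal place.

Only the 5.1-point difference matters.
70/5.1 ≈ 13.73 years per doubling of the ratio; 53 years gives 3.86 doublings, so ≈ 14.5×.

≈ 14.5 times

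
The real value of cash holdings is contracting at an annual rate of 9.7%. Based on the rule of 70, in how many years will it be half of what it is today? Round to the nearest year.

≈ 7 years

Falling at 9.7%, it halves about every 70/9.7 = 7.22 years.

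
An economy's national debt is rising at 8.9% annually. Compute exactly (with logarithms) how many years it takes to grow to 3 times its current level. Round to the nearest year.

13 years

t = ln(3) / ln(1 + 0.089) = 1.0986 / 0.085260 ≈ 12.89.
≈ 13 years.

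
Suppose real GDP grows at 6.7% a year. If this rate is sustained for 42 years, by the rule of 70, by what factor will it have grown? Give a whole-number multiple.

approximately 16 times

70/6.7 ≈ 10.45 years per doubling.
42 years fits 4 doublings: 2^4 = 16.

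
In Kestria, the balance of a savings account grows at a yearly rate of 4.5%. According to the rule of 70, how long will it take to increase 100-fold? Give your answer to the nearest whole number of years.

Doubling time ≈ 70/4.5 = 15.56 years.
100× is log₂ 100 ≈ 6.64 doublings, so ≈ 6.64 × 15.56 = 103 years.

around 103 years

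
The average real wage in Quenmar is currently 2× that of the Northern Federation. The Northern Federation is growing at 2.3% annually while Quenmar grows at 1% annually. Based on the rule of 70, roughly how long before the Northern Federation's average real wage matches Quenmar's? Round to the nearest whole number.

roughly 54 years

What matters is the difference: 1.3 pp.
Rule of 70 on the gap: the ratio halves every 70/1.3 ≈ 53.85 years.
A 2× gap closes after 1 halving: 1 × 53.85 ≈ 54 years.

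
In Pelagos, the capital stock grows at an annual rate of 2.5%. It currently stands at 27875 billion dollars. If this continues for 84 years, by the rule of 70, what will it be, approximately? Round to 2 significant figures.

It doubles every 70/2.5 ≈ 28.00 years, so 84 years is 3.00 doublings.
2^3.00 ≈ 8.00; 27875 × 8.00 ≈ 220000 billion dollars.

around 220000 billion dollars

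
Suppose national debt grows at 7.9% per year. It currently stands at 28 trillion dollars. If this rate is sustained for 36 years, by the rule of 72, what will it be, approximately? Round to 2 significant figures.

about 430 trillion dollars

It doubles every 72/7.9 ≈ 9.11 years, so 36 years is 3.95 doublings.
2^3.95 ≈ 15.45; 28 × 15.45 ≈ 430 trillion dollars.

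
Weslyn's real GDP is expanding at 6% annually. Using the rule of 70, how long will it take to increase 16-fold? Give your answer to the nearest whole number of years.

approximately 47 years

One doubling takes 70/6 = 11.67 years.
16× is 4 doublings, so 4 × 11.67 ≈ 47 years.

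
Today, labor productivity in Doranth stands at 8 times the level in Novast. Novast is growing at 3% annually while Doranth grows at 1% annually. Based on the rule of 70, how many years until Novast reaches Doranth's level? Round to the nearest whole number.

roughly 105 years

The growth-rate gap is 3% − 1% = 2 percentage points.
So the ratio between them halves every 70/2 ≈ 35.00 years.
An 8 times gap closes after 3 halvings: 3 × 35.00 ≈ 105 years.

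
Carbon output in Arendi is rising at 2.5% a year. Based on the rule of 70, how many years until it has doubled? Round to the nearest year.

roughly 28 years

70/2.5 ≈ 28.00, so it doubles roughly every 28 years.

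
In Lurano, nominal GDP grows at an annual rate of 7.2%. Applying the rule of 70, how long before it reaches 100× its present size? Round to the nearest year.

≈ 65 years

One doubling takes 70/7.2 = 9.72 years.
100× is log₂ 100 ≈ 6.64 doublings, so ≈ 6.64 × 9.72 = 65 years.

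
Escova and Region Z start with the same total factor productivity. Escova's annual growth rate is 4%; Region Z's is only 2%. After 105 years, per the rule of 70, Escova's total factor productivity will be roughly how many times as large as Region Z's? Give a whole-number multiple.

Rate gap = 4% − 2% = 2 points.
The ratio doubles every 70/2 ≈ 35.00 years.
105/35.00 ≈ 3.00 doublings → ratio ≈ 2^3.00 ≈ 8.

around 8 times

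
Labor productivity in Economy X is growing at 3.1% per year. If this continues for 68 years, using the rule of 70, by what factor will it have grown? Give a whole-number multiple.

70/3.1 ≈ 22.58 years per doubling.
68 years fits 3 doublings: 2^3 = 8.

8 times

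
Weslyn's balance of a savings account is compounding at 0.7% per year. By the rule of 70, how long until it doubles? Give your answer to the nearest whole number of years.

around 100 years

At 0.7%, doubling takes about 70/0.7 = 100.00 years.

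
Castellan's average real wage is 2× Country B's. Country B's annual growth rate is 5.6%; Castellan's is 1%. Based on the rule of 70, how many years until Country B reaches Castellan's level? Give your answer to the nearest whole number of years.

Country B gains on Castellan at 5.6% − 1% = 4.6 points a year.
At that relative rate the gap halves every 70/4.6 ≈ 15.22 years.
A 2× gap closes after 1 halving: 1 × 15.22 ≈ 15 years.

about 15 years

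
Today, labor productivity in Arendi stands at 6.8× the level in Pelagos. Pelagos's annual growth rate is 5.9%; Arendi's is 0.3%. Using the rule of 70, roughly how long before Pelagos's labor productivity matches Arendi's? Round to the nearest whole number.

≈ 35 years

The growth-rate gap is 5.9% − 0.3% = 5.6 percentage points.
So the ratio between them halves every 70/5.6 ≈ 12.50 years.
A 6.8× gap takes log₂(6.8) ≈ 2.77 halvings to close: 2.77 × 12.50 ≈ 35 years.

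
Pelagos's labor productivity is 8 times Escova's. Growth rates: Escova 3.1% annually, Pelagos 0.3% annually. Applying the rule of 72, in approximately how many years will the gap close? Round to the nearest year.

approximately 77 years

The growth-rate gap is 3.1% − 0.3% = 2.8 percentage points.
So the ratio between them halves every 72/2.8 ≈ 25.71 years.
An 8 times gap closes after 3 halvings: 3 × 25.71 ≈ 77 years.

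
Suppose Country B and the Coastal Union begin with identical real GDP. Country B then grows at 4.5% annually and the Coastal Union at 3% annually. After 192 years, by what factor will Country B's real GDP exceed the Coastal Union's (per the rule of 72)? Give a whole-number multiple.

16 times

Rate gap = 4.5% − 3% = 1.5 points.
The ratio doubles every 72/1.5 ≈ 48.00 years.
192/48.00 ≈ 4.00 doublings → ratio ≈ 2^4.00 ≈ 16.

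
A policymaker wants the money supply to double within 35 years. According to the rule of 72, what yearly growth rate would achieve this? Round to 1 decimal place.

2.1% per year

72 / 35 ≈ 2.06, so about 2.1% per year.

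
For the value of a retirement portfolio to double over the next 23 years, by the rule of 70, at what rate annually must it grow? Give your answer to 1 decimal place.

about 3.0%

70 / 23 ≈ 3.04, so about 3.0% annually.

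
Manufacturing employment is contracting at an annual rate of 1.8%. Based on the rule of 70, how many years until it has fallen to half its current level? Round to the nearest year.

roughly 39 years

The rule works in reverse for decay: 70/1.8 ≈ 38.89 years to halve.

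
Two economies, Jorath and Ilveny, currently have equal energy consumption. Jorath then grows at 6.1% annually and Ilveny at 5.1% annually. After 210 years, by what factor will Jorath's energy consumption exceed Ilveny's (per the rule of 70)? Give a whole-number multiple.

about 8 times

Rate gap = 6.1% − 5.1% = 1 point.
The ratio doubles every 70/1 ≈ 70.00 years.
210/70.00 ≈ 3.00 doublings → ratio ≈ 2^3.00 ≈ 8.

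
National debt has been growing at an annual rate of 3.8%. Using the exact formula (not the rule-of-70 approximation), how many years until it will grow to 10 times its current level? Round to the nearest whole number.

t = ln(10) / ln(1 + 0.038) = 2.3026 / 0.037296 ≈ 61.74.
≈ 62 years.

62 years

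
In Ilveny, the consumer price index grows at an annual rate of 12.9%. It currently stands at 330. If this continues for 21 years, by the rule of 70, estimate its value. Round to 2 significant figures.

It doubles every 70/12.9 ≈ 5.43 years, so 21 years is 3.87 doublings.
2^3.87 ≈ 14.62; 330 × 14.62 ≈ 4800.

4800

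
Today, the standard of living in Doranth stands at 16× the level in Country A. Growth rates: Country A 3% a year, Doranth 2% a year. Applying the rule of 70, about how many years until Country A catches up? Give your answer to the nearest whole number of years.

Country A gains on Doranth at 3% − 2% = 1 point a year.
At that relative rate the gap halves every 70/1 ≈ 70.00 years.
A 16× gap closes after 4 halvings: 4 × 70.00 ≈ 280 years.

about 280 years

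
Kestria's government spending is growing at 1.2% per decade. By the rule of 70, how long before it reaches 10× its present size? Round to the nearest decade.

about 194 decades

One doubling takes 70/1.2 = 58.33 decades.
10× is log₂ 10 ≈ 3.32 doublings, so ≈ 3.32 × 58.33 = 194 decades.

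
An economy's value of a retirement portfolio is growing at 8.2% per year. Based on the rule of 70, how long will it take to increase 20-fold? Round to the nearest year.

around 37 years

At 8.2% it doubles every 70/8.2 ≈ 8.54 years.
Reaching 20× takes log₂(20) ≈ 4.32 doublings.
4.32 × 8.54 ≈ 37 years.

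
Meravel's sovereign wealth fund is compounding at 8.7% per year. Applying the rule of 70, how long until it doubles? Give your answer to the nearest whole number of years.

Doubling time ≈ 70 / 8.7 = 8.05 years.

8 years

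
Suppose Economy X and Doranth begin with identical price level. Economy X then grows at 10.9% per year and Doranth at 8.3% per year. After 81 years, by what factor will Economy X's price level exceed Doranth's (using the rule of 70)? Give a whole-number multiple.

Rate gap = 10.9% − 8.3% = 2.6 points.
The ratio doubles every 70/2.6 ≈ 26.92 years.
81/26.92 ≈ 3.01 doublings → ratio ≈ 2^3.01 ≈ 8.

approximately 8 times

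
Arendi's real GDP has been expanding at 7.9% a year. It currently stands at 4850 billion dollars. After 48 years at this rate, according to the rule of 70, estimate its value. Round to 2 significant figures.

210000 billion dollars

Doubling time ≈ 70/7.9 = 8.86 years.
48 years is 48/8.86 ≈ 5.42 doublings, a factor of 2^5.42 ≈ 42.81.
4850 × 42.81 ≈ 210000 billion dollars.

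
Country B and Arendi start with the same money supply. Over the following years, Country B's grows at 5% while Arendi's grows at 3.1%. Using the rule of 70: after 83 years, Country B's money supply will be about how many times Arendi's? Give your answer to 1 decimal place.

Rate gap = 5% − 3.1% = 1.9 points.
The ratio doubles every 70/1.9 ≈ 36.84 years.
83/36.84 ≈ 2.25 doublings → ratio ≈ 2^2.25 ≈ 4.8.

4.8 times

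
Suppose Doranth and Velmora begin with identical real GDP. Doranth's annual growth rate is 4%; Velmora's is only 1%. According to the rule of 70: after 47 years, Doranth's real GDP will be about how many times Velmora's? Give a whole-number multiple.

Doranth pulls ahead at 3 pp per year, so the ratio doubles every 70/3 ≈ 23.33 years.
In 47 years that's 2.01 doublings: 2^2.01 ≈ 4.

roughly 4 times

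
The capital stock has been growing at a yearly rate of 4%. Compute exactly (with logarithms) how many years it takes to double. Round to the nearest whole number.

t = ln(2) / ln(1 + 0.04) = 0.6931 / 0.039221 ≈ 17.67.
≈ 18 years.

18 years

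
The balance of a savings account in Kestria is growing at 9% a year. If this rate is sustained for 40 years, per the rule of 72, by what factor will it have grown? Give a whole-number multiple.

72/9 ≈ 8.00 years per doubling.
40 years fits 5 doublings: 2^5 = 32.

about 32 times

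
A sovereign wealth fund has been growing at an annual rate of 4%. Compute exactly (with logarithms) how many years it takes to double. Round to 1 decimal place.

t = ln(2) / ln(1 + 0.04) = 0.6931 / 0.039221 ≈ 17.67.

17.7 years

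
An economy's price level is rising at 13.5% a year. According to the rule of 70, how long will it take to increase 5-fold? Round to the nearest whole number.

roughly 12 years

Doubling time ≈ 70/13.5 = 5.19 years.
Reaching 5× takes log₂(5) ≈ 2.32 doublings.
2.32 × 5.19 ≈ 12 years.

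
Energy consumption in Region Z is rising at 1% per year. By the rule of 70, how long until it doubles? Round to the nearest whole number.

roughly 70 years

Doubling time ≈ 70 / 1 = 70.00 years.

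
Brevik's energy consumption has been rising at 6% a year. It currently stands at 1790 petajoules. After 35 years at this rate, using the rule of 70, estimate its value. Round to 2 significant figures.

Doubling time ≈ 70/6 = 11.67 years.
35 years is 35/11.67 ≈ 3.00 doublings, a factor of 2^3.00 ≈ 8.00.
1790 × 8.00 ≈ 14000 petajoules.

about 14000 petajoules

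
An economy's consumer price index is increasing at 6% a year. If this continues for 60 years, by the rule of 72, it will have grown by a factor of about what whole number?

At 6% one doubling takes ≈ 12.00 years; 60 years is 5 of them, so ×32.

≈ 32 times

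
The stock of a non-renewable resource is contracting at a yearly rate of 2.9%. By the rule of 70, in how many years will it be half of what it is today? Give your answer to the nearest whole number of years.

24 years

Falling at 2.9%, it halves about every 70/2.9 = 24.14 years.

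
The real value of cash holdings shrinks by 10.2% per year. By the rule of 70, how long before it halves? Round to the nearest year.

Falling at 10.2%, it halves about every 70/10.2 = 6.86 years.

approximately 7 years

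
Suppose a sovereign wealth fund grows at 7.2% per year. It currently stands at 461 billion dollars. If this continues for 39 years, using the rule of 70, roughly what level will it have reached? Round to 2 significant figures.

roughly 7400 billion dollars

It doubles every 70/7.2 ≈ 9.72 years, so 39 years is 4.01 doublings.
2^4.01 ≈ 16.11; 461 × 16.11 ≈ 7400 billion dollars.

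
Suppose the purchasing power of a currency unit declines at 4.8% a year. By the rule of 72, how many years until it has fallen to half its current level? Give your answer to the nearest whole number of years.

The rule works in reverse for decay: 72/4.8 ≈ 15.00 years to halve.

around 15 years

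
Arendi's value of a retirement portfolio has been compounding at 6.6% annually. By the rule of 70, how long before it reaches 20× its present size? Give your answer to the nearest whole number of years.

Doubling time ≈ 70/6.6 = 10.61 years.
20× is log₂ 20 ≈ 4.32 doublings, so ≈ 4.32 × 10.61 = 46 years.

≈ 46 years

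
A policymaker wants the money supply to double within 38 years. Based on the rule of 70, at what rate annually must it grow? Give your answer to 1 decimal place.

70 / 38 ≈ 1.84, so about 1.8% annually.

roughly 1.8% annually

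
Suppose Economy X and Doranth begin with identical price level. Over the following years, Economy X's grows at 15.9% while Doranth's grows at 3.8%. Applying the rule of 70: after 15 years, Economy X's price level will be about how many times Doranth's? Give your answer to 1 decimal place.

about 6.0 times

Economy X pulls ahead at 12.1 pp per year, so the ratio doubles every 70/12.1 ≈ 5.79 years.
In 15 years that's 2.59 doublings: 2^2.59 ≈ 6.0.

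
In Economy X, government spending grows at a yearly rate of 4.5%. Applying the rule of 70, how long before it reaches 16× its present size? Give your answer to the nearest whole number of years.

around 62 years

Doubling time ≈ 70/4.5 = 15.56 years.
Getting to 16× needs 4 doublings: 4 × 15.56 ≈ 62 years.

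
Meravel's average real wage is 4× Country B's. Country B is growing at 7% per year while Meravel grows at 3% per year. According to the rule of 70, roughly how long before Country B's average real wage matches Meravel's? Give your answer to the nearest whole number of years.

Country B gains on Meravel at 7% − 3% = 4 points a year.
At that relative rate the gap halves every 70/4 ≈ 17.50 years.
A 4× gap closes after 2 halvings: 2 × 17.50 ≈ 35 years.

approximately 35 years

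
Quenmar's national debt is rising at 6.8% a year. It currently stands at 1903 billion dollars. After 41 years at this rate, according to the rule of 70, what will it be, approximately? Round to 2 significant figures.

It doubles every 70/6.8 ≈ 10.29 years, so 41 years is 3.98 doublings.
2^3.98 ≈ 15.78; 1903 × 15.78 ≈ 30000 billion dollars.

roughly 30000 billion dollars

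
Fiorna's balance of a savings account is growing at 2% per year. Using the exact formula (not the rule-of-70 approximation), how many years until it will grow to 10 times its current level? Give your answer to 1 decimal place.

116.3 years

t = ln(10) / ln(1 + 0.02) = 2.3026 / 0.019803 ≈ 116.28.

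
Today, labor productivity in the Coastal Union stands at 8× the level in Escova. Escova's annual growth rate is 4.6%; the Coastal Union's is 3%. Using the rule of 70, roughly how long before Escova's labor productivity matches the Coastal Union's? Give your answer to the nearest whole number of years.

The growth-rate gap is 4.6% − 3% = 1.6 percentage points.
So the ratio between them halves every 70/1.6 ≈ 43.75 years.
An 8× gap closes after 3 halvings: 3 × 43.75 ≈ 131 years.

approximately 131 years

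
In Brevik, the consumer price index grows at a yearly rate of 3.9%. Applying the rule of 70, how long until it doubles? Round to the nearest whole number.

around 18 years

70/3.9 ≈ 17.95, so it doubles roughly every 18 years.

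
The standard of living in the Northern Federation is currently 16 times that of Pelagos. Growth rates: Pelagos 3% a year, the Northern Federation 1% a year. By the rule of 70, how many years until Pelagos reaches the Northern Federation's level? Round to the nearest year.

Pelagos gains on the Northern Federation at 3% − 1% = 2 points a year.
At that relative rate the gap halves every 70/2 ≈ 35.00 years.
A 16 times gap closes after 4 halvings: 4 × 35.00 ≈ 140 years.

140 years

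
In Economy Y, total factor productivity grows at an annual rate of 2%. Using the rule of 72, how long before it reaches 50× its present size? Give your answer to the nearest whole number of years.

≈ 203 years

At 2% it doubles every 72/2 ≈ 36.00 years.
Reaching 50× takes log₂(50) ≈ 5.64 doublings.
5.64 × 36.00 ≈ 203 years.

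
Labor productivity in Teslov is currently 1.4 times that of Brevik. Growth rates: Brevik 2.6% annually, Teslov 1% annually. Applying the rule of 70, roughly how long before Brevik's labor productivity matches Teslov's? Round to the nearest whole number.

Brevik gains on Teslov at 2.6% − 1% = 1.6 points a year.
At that relative rate the gap halves every 70/1.6 ≈ 43.75 years.
A 1.4 times gap takes log₂(1.4) ≈ 0.49 halvings to close: 0.49 × 43.75 ≈ 21 years.

21 years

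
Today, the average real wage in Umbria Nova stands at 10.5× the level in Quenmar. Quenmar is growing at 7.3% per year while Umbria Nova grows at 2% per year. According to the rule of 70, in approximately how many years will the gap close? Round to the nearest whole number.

roughly 45 years

What matters is the difference: 5.3 pp.
Rule of 70 on the gap: the ratio halves every 70/5.3 ≈ 13.21 years.
A 10.5× gap takes log₂(10.5) ≈ 3.39 halvings to close: 3.39 × 13.21 ≈ 45 years.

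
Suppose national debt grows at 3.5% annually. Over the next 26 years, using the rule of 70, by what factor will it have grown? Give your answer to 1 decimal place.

roughly 2.5 times

Doubles every ≈ 20.00 years (70/3.5).
26 years is 1.30 doublings; 2^1.30 ≈ 2.5×.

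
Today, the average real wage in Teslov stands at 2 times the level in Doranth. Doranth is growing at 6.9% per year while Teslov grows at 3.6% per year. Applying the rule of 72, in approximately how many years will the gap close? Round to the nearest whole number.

Doranth gains on Teslov at 6.9% − 3.6% = 3.3 points a year.
At that relative rate the gap halves every 72/3.3 ≈ 21.82 years.
A 2 times gap closes after 1 halving: 1 × 21.82 ≈ 22 years.

about 22 years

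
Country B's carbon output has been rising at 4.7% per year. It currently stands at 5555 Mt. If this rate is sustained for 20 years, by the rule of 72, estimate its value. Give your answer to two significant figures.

roughly 14000 Mt

Doubling time ≈ 72/4.7 = 15.32 years.
20 years is 20/15.32 ≈ 1.31 doublings, a factor of 2^1.31 ≈ 2.48.
5555 × 2.48 ≈ 14000 Mt.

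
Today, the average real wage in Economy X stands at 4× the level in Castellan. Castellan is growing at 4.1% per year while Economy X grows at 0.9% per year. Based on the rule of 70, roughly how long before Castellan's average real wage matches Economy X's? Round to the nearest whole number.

≈ 44 years

Castellan gains on Economy X at 4.1% − 0.9% = 3.2 points a year.
At that relative rate the gap halves every 70/3.2 ≈ 21.88 years.
A 4× gap closes after 2 halvings: 2 × 21.88 ≈ 44 years.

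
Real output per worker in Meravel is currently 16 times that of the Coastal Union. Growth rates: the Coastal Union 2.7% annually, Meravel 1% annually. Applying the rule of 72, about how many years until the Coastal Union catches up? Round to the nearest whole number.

≈ 169 years

What matters is the difference: 1.7 pp.
Rule of 72 on the gap: the ratio halves every 72/1.7 ≈ 42.35 years.
A 16 times gap closes after 4 halvings: 4 × 42.35 ≈ 169 years.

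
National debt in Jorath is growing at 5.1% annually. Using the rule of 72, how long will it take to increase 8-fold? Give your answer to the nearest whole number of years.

Doubling time ≈ 72/5.1 = 14.12 years.
8× is 3 doublings, so 3 × 14.12 ≈ 42 years.

42 years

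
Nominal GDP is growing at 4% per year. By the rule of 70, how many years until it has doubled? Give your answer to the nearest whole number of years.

around 18 years

At 4%, doubling takes about 70/4 = 17.50 years.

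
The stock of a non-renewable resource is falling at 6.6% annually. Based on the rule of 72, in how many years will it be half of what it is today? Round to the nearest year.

Halving time ≈ 72 / 6.6 = 10.91 → 11 years.

roughly 11 years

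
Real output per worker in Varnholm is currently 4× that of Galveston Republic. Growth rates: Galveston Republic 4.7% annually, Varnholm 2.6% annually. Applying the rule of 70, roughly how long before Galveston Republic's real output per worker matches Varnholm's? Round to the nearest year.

roughly 67 years

What matters is the difference: 2.1 pp.
Rule of 70 on the gap: the ratio halves every 70/2.1 ≈ 33.33 years.
A 4× gap closes after 2 halvings: 2 × 33.33 ≈ 67 years.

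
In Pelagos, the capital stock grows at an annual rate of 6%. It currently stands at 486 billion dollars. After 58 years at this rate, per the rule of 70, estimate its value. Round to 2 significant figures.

around 15000 billion dollars

Doubling time ≈ 70/6 = 11.67 years.
58 years is 58/11.67 ≈ 4.97 doublings, a factor of 2^4.97 ≈ 31.34.
486 × 31.34 ≈ 15000 billion dollars.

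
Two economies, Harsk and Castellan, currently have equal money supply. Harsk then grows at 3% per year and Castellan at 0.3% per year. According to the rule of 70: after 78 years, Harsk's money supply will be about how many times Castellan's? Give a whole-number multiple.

around 8 times

Harsk pulls ahead at 2.7 pp per year, so the ratio doubles every 70/2.7 ≈ 25.93 years.
In 78 years that's 3.01 doublings: 2^3.01 ≈ 8.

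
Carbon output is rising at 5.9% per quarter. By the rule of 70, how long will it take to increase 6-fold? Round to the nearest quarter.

roughly 31 quarters

At 5.9% it doubles every 70/5.9 ≈ 11.86 quarters.
6× is log₂ 6 ≈ 2.58 doublings, so ≈ 2.58 × 11.86 = 31 quarters.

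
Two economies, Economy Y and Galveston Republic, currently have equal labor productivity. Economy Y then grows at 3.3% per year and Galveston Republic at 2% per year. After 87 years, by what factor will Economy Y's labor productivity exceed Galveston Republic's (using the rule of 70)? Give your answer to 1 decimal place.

about 3.1 times

Rate gap = 3.3% − 2% = 1.3 points.
The ratio doubles every 70/1.3 ≈ 53.85 years.
87/53.85 ≈ 1.62 doublings → ratio ≈ 2^1.62 ≈ 3.1.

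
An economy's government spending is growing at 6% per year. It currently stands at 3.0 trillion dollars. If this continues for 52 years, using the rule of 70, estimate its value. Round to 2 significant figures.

≈ 66 trillion dollars

Doubling time ≈ 70/6 = 11.67 years.
52 years is 52/11.67 ≈ 4.46 doublings, a factor of 2^4.46 ≈ 22.01.
3.0 × 22.01 ≈ 66 trillion dollars.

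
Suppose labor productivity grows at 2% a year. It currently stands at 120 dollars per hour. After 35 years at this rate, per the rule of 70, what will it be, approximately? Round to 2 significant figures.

It doubles every 70/2 ≈ 35.00 years, so 35 years is 1.00 doublings.
2^1.00 ≈ 2.00; 120 × 2.00 ≈ 240 dollars per hour.

approximately 240 dollars per hour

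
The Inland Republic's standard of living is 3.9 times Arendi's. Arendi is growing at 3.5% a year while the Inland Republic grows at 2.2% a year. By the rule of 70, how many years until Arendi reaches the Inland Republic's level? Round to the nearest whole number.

What matters is the difference: 1.3 pp.
Rule of 70 on the gap: the ratio halves every 70/1.3 ≈ 53.85 years.
A 3.9 times gap takes log₂(3.9) ≈ 1.96 halvings to close: 1.96 × 53.85 ≈ 106 years.

about 106 years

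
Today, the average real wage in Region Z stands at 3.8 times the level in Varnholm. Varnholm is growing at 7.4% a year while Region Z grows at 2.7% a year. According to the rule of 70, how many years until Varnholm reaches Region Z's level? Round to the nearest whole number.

Varnholm gains on Region Z at 7.4% − 2.7% = 4.7 points a year.
At that relative rate the gap halves every 70/4.7 ≈ 14.89 years.
A 3.8 times gap takes log₂(3.8) ≈ 1.93 halvings to close: 1.93 × 14.89 ≈ 29 years.

≈ 29 years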